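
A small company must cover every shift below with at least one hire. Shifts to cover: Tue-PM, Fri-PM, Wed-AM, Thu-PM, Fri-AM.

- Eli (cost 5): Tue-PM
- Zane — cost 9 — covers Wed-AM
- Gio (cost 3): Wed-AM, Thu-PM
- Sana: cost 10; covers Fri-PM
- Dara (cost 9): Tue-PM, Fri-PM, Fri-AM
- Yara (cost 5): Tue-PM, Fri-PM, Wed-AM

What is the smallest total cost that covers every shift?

12

The greedy cost-per-new-shift heuristic would pick Gio, Yara, and Dara for 17, but a cheaper cover exists.
Choose Gio and Dara: together they cover Tue-PM, Fri-PM, Wed-AM, Thu-PM, Fri-AM — every shift.
Total cost: 3 + 9 = 12.
No cover costs less than 12.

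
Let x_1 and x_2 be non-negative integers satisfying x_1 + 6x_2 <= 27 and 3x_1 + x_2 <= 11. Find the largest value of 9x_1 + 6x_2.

42

(x_1,x_2)=(2,4) is feasible, giving 42.
(x_1,x_2)=(2,3) is feasible, giving 36.
Maximum is 42 at (x_1,x_2)=(2,4).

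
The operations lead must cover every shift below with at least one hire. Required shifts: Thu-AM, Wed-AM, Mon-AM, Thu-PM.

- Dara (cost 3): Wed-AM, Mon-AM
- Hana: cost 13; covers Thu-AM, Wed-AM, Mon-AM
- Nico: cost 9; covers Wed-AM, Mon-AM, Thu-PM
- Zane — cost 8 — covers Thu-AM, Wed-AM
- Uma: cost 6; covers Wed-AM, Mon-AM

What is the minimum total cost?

The greedy cost-per-new-shift heuristic would pick Dara, Zane, and Nico for 20, but a cheaper cover exists.
Choose Nico and Zane: together they cover Thu-AM, Wed-AM, Mon-AM, Thu-PM — every shift.
Total cost: 9 + 8 = 17.
No cover costs less than 17.

17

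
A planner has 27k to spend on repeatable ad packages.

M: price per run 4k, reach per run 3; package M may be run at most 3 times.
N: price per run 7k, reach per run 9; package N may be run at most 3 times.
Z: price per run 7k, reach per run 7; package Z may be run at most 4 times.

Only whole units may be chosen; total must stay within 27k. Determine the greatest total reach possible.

30

Take 1×M and 3×N: price 25 ≤ 27, reach 1·3 + 3·9 = 30.
N has the best ratio (9/7) and is taken to its limit of 3; remaining capacity is filled optimally with the others.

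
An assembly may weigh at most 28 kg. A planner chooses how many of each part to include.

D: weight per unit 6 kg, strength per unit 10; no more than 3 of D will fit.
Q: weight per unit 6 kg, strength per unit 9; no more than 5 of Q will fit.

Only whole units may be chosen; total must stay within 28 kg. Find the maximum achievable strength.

D has the best ratio (10/6); taking only D gives at most 3×10 = 30 (stopped by the supply cap of 3).
Mixing does better — 3×D and 1×Q: weight 24 ≤ 28, strength 3·10 + 1·9 = 39.

39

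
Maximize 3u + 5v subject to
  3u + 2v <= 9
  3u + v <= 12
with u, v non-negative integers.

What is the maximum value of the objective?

(u,v)=(0,4): 3·0+2·4=8≤9, 3·0+1·4=4≤12, objective 20.
(u,v)=(1,3): 3·1+2·3=9≤9, 3·1+1·3=6≤12, objective 18.
No feasible integer point exceeds 20.

20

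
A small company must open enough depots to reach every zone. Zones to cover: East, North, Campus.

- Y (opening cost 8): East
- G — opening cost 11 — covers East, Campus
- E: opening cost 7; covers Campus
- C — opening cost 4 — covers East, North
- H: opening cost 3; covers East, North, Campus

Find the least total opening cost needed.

This is an integer covering problem.
H alone covers East, North, Campus — every zone.
Total opening cost: 3.
No cover costs less than 3.

3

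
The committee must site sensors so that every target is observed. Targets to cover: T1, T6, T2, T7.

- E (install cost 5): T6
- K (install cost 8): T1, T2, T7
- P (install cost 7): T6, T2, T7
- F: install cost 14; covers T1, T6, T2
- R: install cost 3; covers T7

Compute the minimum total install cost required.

13

The greedy cost-per-new-target heuristic would pick P and K for 15, but a cheaper cover exists.
Choose E and K: together they cover T1, T6, T2, T7 — every target.
Total install cost: 5 + 8 = 13.
No cover costs less than 13.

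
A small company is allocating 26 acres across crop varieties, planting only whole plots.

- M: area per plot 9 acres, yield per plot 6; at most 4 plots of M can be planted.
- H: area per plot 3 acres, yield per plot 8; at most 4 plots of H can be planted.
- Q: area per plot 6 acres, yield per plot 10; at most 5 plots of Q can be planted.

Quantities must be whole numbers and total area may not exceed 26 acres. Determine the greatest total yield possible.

52

This is a bounded integer knapsack.
H has the best ratio (8/3); taking only H gives at most 4×8 = 32 (stopped by the supply cap of 4).
Mixing does better — 4×H and 2×Q: area 24 ≤ 26, yield 4·8 + 2·10 = 52.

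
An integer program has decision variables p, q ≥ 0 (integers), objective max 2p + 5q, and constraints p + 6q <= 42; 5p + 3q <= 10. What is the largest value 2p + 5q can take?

(p,q)=(0,3): 1·0+6·3=18≤42, 5·0+3·3=9≤10, objective 15.
(p,q)=(0,2): 1·0+6·2=12≤42, 5·0+3·2=6≤10, objective 10.
No feasible integer point exceeds 15.

15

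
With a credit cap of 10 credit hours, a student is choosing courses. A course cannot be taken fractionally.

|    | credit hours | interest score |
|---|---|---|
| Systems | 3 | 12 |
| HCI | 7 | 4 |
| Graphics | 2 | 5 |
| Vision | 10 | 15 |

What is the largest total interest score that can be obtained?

Allowing fractional choices, the relaxed optimum would be about 24.5, but courses are indivisible.
Systems + HCI: credit hours 3 + 7 = 10 ≤ 10, interest score 12 + 4 = 16.
Systems + Graphics: credit hours 3 + 2 = 5 ≤ 10, interest score 12 + 5 = 17.
Vision: credit hours 10 ≤ 10, interest score 15.
Best is Systems and Graphics with total interest score 17.

17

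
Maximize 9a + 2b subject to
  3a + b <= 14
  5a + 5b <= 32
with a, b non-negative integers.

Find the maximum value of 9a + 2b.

(a,b)=(4,2): 3·4+1·2=14≤14, 5·4+5·2=30≤32, objective 40.
(a,b)=(4,1): 3·4+1·1=13≤14, 5·4+5·1=25≤32, objective 38.
(a,b)=(4,0): 3·4+1·0=12≤14, 5·4+5·0=20≤32, objective 36.
No feasible integer point exceeds 40.

40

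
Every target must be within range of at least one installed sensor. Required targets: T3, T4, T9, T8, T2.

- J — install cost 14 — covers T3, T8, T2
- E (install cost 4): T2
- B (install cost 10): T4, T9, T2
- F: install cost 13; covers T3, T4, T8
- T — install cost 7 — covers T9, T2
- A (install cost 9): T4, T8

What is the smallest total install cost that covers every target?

Choose F and T: together they cover T3, T4, T9, T8, T2 — every target.
Total install cost: 13 + 7 = 20.

20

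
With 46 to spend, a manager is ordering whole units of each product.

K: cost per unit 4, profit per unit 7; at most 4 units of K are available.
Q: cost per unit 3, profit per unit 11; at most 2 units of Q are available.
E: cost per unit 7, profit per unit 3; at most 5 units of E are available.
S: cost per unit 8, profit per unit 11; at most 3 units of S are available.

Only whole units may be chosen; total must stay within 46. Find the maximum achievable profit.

4×K, 2×Q, and 3×S: cost 46 ≤ 46, profit 4·7 + 2·11 + 3·11 = 83.
3×K, 2×Q, and 3×S: cost 42 ≤ 46, profit 3·7 + 2·11 + 3·11 = 76.
Best is 83.

83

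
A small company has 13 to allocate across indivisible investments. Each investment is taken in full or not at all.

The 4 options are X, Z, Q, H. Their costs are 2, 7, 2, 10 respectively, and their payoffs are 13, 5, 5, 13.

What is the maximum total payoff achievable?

This is an integer program with binary decision variables.
X + Q: cost 2 + 2 = 4 ≤ 13, payoff 13 + 5 = 18.
X + Z + Q: cost 2 + 7 + 2 = 11 ≤ 13, payoff 13 + 5 + 5 = 23.
X + H: cost 2 + 10 = 12 ≤ 13, payoff 13 + 13 = 26.
Best is X and H with total payoff 26.

26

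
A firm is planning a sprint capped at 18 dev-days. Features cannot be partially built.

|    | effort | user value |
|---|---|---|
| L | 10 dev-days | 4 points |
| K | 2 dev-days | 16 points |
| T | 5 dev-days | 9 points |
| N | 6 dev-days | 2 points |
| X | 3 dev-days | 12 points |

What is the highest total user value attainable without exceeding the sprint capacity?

Allowing fractional choices, the relaxed optimum would be about 40.2, but features are indivisible.
K + T + X: effort 2 + 5 + 3 = 10 ≤ 18, user value 16 + 9 + 12 = 37.
K + T + N + X: effort 2 + 5 + 6 + 3 = 16 ≤ 18, user value 16 + 9 + 2 + 12 = 39.
Best is K, T, N, and X with total user value 39.

39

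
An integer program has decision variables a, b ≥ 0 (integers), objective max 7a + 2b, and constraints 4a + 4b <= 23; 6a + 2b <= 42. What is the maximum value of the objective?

(a,b)=(5,0) is feasible, giving 35.
(a,b)=(4,1) is feasible, giving 30.
(a,b)=(4,0) is feasible, giving 28.
Maximum is 35 at (a,b)=(5,0).

35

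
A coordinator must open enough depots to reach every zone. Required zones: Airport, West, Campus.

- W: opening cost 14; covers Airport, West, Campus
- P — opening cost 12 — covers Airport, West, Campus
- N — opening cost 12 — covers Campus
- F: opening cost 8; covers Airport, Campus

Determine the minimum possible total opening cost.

12

P alone covers Airport, West, Campus — every zone.
Total opening cost: 12.
No cover costs less than 12.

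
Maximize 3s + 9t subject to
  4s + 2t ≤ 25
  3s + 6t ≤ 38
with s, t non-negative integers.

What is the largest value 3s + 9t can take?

54

The continuous relaxation peaks at (0, 6.33) with value 57.00; rounding to a feasible lattice point costs some objective.
(s,t)=(0,6): 4·0+2·6=12≤25, 3·0+6·6=36≤38, objective 54.
(s,t)=(1,5): 4·1+2·5=14≤25, 3·1+6·5=33≤38, objective 48.
(s,t)=(0,5): 4·0+2·5=10≤25, 3·0+6·5=30≤38, objective 45.
The best lattice point is (0,6), giving 54.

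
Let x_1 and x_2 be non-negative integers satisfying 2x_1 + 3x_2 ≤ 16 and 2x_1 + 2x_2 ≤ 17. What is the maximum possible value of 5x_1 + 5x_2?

(x_1,x_2)=(8,0): 2·8+3·0=16≤16, 2·8+2·0=16≤17, objective 40.
(x_1,x_2)=(7,0): 2·7+3·0=14≤16, 2·7+2·0=14≤17, objective 35.
Maximum is 40 at (x_1,x_2)=(8,0).

40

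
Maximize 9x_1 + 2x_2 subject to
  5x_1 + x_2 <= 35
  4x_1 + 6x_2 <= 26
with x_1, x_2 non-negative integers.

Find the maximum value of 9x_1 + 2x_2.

54

(x_1,x_2)=(6,0): 5·6+1·0=30≤35, 4·6+6·0=24≤26, objective 54.
(x_1,x_2)=(5,1): 5·5+1·1=26≤35, 4·5+6·1=26≤26, objective 47.
(x_1,x_2)=(5,0): 5·5+1·0=25≤35, 4·5+6·0=20≤26, objective 45.
Maximum is 54 at (x_1,x_2)=(6,0).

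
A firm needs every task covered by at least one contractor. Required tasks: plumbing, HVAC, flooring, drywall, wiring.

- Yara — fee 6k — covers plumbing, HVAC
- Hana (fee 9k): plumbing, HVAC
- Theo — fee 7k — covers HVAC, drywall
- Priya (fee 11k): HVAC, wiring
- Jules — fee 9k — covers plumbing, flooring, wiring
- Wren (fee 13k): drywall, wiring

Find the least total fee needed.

Choose Theo and Jules: together they cover plumbing, HVAC, flooring, drywall, wiring — every task.
Total fee: 7 + 9 = 16.

16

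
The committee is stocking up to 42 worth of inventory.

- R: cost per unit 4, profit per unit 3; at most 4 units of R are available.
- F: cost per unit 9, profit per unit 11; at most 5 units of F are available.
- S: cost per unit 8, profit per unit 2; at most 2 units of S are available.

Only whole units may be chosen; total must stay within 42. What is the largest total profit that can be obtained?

This is a bounded integer knapsack.
F has the best ratio (11/9); taking only F gives at most 4×11 = 44 (stopped by the cost limit).
Mixing does better — 1×R and 4×F: cost 40 ≤ 42, profit 1·3 + 4·11 = 47.

47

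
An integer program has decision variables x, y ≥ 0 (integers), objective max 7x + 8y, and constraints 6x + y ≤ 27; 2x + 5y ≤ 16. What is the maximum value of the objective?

(x,y)=(3,2): 6·3+1·2=20≤27, 2·3+5·2=16≤16, objective 37.
(x,y)=(4,1): 6·4+1·1=25≤27, 2·4+5·1=13≤16, objective 36.
(x,y)=(2,2): 6·2+1·2=14≤27, 2·2+5·2=14≤16, objective 30.
Maximum is 37 at (x,y)=(3,2).

37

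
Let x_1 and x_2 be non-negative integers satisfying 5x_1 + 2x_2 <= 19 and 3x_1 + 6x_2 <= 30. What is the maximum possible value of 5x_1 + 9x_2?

(x_1,x_2)=(2,4): 5·2+2·4=18≤19, 3·2+6·4=30≤30, objective 46.
(x_1,x_2)=(1,4): 5·1+2·4=13≤19, 3·1+6·4=27≤30, objective 41.
(x_1,x_2)=(2,3): 5·2+2·3=16≤19, 3·2+6·3=24≤30, objective 37.
Maximum is 46 at (x_1,x_2)=(2,4).

46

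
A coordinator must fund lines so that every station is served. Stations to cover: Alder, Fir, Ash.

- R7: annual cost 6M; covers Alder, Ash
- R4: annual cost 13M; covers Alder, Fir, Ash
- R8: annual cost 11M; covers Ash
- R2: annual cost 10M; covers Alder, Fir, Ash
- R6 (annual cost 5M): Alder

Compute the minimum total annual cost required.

This is a weighted set-cover instance.
The greedy cost-per-new-station heuristic would pick R7 and R2 for 16, but a cheaper cover exists.
R2 alone covers Alder, Fir, Ash — every station.
Total annual cost: 10.
No cover costs less than 10.

10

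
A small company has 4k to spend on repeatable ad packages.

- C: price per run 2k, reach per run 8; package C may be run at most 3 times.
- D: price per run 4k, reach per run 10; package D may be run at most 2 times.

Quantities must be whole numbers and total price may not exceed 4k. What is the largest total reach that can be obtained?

16

Take 2×C: price 4 ≤ 4, reach 2·8 = 16.
No other integer combination yields more.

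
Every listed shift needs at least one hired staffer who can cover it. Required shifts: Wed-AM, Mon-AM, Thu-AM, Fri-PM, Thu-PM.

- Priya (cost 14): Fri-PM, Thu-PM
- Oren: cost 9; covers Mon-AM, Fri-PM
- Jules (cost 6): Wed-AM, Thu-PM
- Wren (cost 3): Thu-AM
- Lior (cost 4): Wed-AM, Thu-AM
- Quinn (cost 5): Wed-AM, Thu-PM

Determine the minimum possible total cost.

17

This is an integer covering problem.
The greedy cost-per-new-shift heuristic would pick Lior, Oren, and Quinn for 18, but a cheaper cover exists.
Choose Oren, Wren, and Quinn: together they cover Wed-AM, Mon-AM, Thu-AM, Fri-PM, Thu-PM — every shift.
Total cost: 9 + 3 + 5 = 17.
No cover costs less than 17.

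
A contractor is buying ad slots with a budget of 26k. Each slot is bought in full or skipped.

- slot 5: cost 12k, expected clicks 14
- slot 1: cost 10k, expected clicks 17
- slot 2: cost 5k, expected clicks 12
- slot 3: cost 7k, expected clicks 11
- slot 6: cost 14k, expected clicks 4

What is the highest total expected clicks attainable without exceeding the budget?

40

Take slot 1, slot 2, and slot 3: cost 10 + 5 + 7 = 22 ≤ 26, expected clicks 17 + 12 + 11 = 40.
No other feasible combination does better.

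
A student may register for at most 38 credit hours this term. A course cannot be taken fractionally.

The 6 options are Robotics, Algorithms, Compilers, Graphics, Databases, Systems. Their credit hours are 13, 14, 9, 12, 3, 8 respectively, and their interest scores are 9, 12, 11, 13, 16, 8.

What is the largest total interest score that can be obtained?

Take Algorithms, Compilers, Graphics, and Databases: credit hours 14 + 9 + 12 + 3 = 38 ≤ 38, interest score 12 + 11 + 13 + 16 = 52.
No other feasible combination does better.

52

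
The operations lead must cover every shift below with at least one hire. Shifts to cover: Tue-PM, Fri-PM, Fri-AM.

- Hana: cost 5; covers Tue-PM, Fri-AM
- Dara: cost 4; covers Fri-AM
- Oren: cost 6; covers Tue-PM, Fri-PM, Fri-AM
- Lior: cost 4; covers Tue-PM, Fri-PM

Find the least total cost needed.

Oren alone covers Tue-PM, Fri-PM, Fri-AM — every shift.
Total cost: 6.

6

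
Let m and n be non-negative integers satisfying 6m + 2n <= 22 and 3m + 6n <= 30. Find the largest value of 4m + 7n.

The continuous relaxation peaks at (2.4, 3.8) with value 36.20; rounding to a feasible lattice point costs some objective.
(m,n)=(2,4): 6·2+2·4=20≤22, 3·2+6·4=30≤30, objective 36.
(m,n)=(1,4): 6·1+2·4=14≤22, 3·1+6·4=27≤30, objective 32.
(m,n)=(2,3): 6·2+2·3=18≤22, 3·2+6·3=24≤30, objective 29.
No feasible integer point exceeds 36.

36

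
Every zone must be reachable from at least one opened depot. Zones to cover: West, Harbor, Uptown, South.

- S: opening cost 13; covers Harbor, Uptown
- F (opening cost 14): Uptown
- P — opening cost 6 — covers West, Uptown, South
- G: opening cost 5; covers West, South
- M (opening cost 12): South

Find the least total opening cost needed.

The greedy cost-per-new-zone heuristic would pick P and S for 19, but a cheaper cover exists.
Choose S and G: together they cover West, Harbor, Uptown, South — every zone.
Total opening cost: 13 + 5 = 18.
No cover costs less than 18.

18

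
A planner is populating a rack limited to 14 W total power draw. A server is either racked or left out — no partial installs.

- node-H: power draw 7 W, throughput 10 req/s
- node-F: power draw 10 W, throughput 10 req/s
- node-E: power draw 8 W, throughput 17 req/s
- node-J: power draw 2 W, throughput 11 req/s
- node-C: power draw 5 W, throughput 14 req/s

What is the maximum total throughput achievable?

35

node-H + node-J + node-C: power draw 7 + 2 + 5 = 14 ≤ 14, throughput 10 + 11 + 14 = 35.
node-E + node-J: power draw 8 + 2 = 10 ≤ 14, throughput 17 + 11 = 28.
node-E + node-C: power draw 8 + 5 = 13 ≤ 14, throughput 17 + 14 = 31.
Best is node-H, node-J, and node-C with total throughput 35.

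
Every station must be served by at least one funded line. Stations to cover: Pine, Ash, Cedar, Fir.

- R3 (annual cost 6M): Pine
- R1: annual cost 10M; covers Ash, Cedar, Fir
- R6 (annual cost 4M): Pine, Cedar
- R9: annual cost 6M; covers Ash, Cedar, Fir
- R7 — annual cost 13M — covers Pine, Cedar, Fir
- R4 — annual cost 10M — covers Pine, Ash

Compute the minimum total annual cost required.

Choose R6 and R9: together they cover Pine, Ash, Cedar, Fir — every station.
Total annual cost: 4 + 6 = 10.

10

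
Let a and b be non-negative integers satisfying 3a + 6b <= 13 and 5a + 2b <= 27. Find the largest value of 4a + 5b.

16

The continuous relaxation peaks at (4.33, 0) with value 17.33; rounding to a feasible lattice point costs some objective.
(a,b)=(4,0): 3·4+6·0=12≤13, 5·4+2·0=20≤27, objective 16.
(a,b)=(3,0): 3·3+6·0=9≤13, 5·3+2·0=15≤27, objective 12.
Maximum is 16 at (a,b)=(4,0).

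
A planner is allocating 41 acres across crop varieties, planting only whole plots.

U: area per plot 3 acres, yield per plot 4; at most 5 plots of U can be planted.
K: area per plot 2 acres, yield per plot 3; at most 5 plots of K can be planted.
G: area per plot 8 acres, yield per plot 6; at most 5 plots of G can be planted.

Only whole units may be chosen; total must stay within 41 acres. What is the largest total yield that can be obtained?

47

5×U, 5×K, and 2×G: area 41 ≤ 41, yield 5·4 + 5·3 + 2·6 = 47.
5×U, 4×K, and 2×G: area 39 ≤ 41, yield 5·4 + 4·3 + 2·6 = 44.
Best is 47.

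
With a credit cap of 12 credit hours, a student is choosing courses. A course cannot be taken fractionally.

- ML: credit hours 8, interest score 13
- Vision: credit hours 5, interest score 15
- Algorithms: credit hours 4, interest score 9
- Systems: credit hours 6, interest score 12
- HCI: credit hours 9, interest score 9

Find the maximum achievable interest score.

27

Vision + Algorithms: credit hours 5 + 4 = 9 ≤ 12, interest score 15 + 9 = 24.
Vision + Systems: credit hours 5 + 6 = 11 ≤ 12, interest score 15 + 12 = 27.
Best is Vision and Systems with total interest score 27.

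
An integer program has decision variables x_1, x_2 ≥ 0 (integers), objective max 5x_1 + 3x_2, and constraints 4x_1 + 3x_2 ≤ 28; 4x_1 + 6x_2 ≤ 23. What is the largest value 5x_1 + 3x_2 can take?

Relaxing integrality, the LP optimum is 28.75 at (x_1,x_2) = (5.75, 0), which is not an integer point.
(x_1,x_2)=(5,0): 4·5+3·0=20≤28, 4·5+6·0=20≤23, objective 25.
(x_1,x_2)=(4,1): 4·4+3·1=19≤28, 4·4+6·1=22≤23, objective 23.
The best lattice point is (5,0), giving 25.

25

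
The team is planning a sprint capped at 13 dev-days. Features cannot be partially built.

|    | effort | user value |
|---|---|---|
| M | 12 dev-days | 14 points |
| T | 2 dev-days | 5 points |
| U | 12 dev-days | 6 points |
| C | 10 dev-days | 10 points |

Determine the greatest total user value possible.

Treat it as a binary knapsack problem.
Take T and C: effort 2 + 10 = 12 ≤ 13, user value 5 + 10 = 15.
No other feasible combination does better.

15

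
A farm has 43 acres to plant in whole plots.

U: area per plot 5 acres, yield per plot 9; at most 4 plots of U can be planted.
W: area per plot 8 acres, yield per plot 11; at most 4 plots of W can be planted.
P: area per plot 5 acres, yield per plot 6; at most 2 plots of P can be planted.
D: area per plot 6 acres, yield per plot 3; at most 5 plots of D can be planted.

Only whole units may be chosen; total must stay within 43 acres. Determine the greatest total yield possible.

64

2×U and 4×W: area 42 ≤ 43, yield 2·9 + 4·11 = 62.
4×U, 2×W, and 1×P: area 41 ≤ 43, yield 4·9 + 2·11 + 1·6 = 64.
Best is 64.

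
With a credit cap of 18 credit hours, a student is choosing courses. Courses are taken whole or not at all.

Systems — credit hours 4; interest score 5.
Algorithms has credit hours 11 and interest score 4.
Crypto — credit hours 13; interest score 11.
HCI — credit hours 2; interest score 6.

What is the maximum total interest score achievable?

17

Crypto + HCI: credit hours 13 + 2 = 15 ≤ 18, interest score 11 + 6 = 17.
Systems + Algorithms + HCI: credit hours 4 + 11 + 2 = 17 ≤ 18, interest score 5 + 4 + 6 = 15.
Systems + Crypto: credit hours 4 + 13 = 17 ≤ 18, interest score 5 + 11 = 16.
Best is Crypto and HCI with total interest score 17.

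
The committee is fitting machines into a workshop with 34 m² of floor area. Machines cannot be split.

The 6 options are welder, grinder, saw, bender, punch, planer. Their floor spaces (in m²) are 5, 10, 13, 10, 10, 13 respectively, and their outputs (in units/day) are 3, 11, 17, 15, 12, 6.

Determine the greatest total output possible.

44

grinder + saw + bender: floor space 10 + 13 + 10 = 33 ≤ 34, output 11 + 17 + 15 = 43.
saw + bender + punch: floor space 13 + 10 + 10 = 33 ≤ 34, output 17 + 15 + 12 = 44.
Best is saw, bender, and punch with total output 44.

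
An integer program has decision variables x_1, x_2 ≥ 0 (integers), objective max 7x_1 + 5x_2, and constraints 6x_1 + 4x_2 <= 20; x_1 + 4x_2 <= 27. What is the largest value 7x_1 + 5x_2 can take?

(x_1,x_2)=(0,5) is feasible, giving 25.
(x_1,x_2)=(0,4) is feasible, giving 20.
Maximum is 25 at (x_1,x_2)=(0,5).

25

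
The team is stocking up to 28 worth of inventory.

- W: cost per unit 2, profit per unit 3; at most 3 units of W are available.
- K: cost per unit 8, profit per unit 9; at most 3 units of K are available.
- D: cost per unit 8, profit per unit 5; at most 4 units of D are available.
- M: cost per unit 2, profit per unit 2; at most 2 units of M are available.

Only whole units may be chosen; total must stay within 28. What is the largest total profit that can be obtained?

This is a bounded integer knapsack.
2×W and 3×K: cost 28 ≤ 28, profit 2·3 + 3·9 = 33.
1×W, 3×K, and 1×M: cost 28 ≤ 28, profit 1·3 + 3·9 + 1·2 = 32.
Best is 33.

33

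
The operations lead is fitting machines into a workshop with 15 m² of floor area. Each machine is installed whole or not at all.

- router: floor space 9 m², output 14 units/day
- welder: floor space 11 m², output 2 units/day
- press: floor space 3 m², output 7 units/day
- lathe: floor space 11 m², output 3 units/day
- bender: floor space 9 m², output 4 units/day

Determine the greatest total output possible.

21

This is a 0-1 knapsack instance.
Take router and press: floor space 9 + 3 = 12 ≤ 15, output 14 + 7 = 21.
No other feasible combination does better.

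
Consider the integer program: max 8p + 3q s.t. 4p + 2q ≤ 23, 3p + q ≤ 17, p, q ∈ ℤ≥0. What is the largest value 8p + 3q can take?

The continuous relaxation peaks at (5.5, 0.5) with value 45.50; rounding to a feasible lattice point costs some objective.
(p,q)=(5,1): 4·5+2·1=22≤23, 3·5+1·1=16≤17, objective 43.
(p,q)=(5,0): 4·5+2·0=20≤23, 3·5+1·0=15≤17, objective 40.
The best lattice point is (5,1), giving 43.

43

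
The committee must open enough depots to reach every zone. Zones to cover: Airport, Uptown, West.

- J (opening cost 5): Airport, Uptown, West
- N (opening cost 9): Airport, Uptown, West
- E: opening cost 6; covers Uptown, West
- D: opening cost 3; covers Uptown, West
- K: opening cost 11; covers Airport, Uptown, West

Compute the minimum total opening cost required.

5

J alone covers Airport, Uptown, West — every zone.
Total opening cost: 5.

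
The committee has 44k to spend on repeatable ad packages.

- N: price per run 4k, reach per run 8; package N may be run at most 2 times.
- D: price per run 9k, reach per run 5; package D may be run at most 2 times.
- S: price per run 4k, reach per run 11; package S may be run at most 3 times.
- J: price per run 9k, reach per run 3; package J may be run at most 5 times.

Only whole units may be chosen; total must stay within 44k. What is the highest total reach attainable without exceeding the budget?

59

S has the best ratio (11/4); taking only S gives at most 3×11 = 33 (stopped by the supply cap of 3).
Mixing does better — 2×N, 2×D, and 3×S: price 38 ≤ 44, reach 2·8 + 2·5 + 3·11 = 59.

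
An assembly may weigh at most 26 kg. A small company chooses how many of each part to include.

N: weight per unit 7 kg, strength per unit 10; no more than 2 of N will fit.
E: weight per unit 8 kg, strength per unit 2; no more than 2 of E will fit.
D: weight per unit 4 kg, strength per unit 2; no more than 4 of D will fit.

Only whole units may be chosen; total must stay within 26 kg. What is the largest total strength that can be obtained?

26

This is a bounded integer knapsack.
2×N and 2×D: weight 22 ≤ 26, strength 2·10 + 2·2 = 24.
2×N and 3×D: weight 26 ≤ 26, strength 2·10 + 3·2 = 26.
Best is 26.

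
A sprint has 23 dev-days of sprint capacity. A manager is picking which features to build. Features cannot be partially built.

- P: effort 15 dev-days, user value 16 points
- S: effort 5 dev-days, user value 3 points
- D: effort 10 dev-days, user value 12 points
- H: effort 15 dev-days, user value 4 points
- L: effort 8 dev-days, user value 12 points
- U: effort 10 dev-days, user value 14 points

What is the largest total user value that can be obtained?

Allowing fractional choices, the relaxed optimum would be about 32.0, but features are indivisible.
S + L + U: effort 5 + 8 + 10 = 23 ≤ 23, user value 3 + 12 + 14 = 29.
P + L: effort 15 + 8 = 23 ≤ 23, user value 16 + 12 = 28.
S + D + L: effort 5 + 10 + 8 = 23 ≤ 23, user value 3 + 12 + 12 = 27.
Best is S, L, and U with total user value 29.

29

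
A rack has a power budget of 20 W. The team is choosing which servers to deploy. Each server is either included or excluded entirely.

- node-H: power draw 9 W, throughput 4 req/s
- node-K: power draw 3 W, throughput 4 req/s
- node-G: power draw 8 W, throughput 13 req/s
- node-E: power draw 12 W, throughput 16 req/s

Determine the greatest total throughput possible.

node-K + node-E: power draw 3 + 12 = 15 ≤ 20, throughput 4 + 16 = 20.
node-H + node-K + node-G: power draw 9 + 3 + 8 = 20 ≤ 20, throughput 4 + 4 + 13 = 21.
node-G + node-E: power draw 8 + 12 = 20 ≤ 20, throughput 13 + 16 = 29.
Best is node-G and node-E with total throughput 29.

29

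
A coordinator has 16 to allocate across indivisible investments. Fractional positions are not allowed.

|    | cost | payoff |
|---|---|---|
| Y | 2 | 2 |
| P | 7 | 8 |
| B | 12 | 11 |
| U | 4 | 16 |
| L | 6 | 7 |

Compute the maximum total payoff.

This is an integer program with binary decision variables.
B + U: cost 12 + 4 = 16 ≤ 16, payoff 11 + 16 = 27.
Y + P + U: cost 2 + 7 + 4 = 13 ≤ 16, payoff 2 + 8 + 16 = 26.
Best is B and U with total payoff 27.

27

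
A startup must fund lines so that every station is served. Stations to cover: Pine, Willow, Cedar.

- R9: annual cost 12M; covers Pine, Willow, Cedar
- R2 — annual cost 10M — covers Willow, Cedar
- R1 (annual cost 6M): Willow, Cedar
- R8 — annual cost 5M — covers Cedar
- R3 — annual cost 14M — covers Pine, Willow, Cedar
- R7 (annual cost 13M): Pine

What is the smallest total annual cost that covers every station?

12

The greedy cost-per-new-station heuristic would pick R1 and R9 for 18, but a cheaper cover exists.
R9 alone covers Pine, Willow, Cedar — every station.
Total annual cost: 12.
No cover costs less than 12.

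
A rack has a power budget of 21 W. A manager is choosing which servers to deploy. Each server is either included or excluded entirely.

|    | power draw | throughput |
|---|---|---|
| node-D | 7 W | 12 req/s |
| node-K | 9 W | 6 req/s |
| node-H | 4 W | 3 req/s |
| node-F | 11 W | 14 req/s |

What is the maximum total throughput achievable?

26

This is an integer program with binary decision variables.
Allowing fractional choices, the relaxed optimum would be about 28.2, but servers are indivisible.
node-D + node-F: power draw 7 + 11 = 18 ≤ 21, throughput 12 + 14 = 26.
node-D + node-K + node-H: power draw 7 + 9 + 4 = 20 ≤ 21, throughput 12 + 6 + 3 = 21.
node-K + node-F: power draw 9 + 11 = 20 ≤ 21, throughput 6 + 14 = 20.
Best is node-D and node-F with total throughput 26.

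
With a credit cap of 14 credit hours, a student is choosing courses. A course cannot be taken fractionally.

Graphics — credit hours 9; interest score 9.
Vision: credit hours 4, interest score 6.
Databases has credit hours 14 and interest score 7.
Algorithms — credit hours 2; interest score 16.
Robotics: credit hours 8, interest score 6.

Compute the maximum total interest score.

Allowing fractional choices, the relaxed optimum would be about 30.0, but courses are indivisible.
Vision + Algorithms + Robotics: credit hours 4 + 2 + 8 = 14 ≤ 14, interest score 6 + 16 + 6 = 28.
Graphics + Algorithms: credit hours 9 + 2 = 11 ≤ 14, interest score 9 + 16 = 25.
Best is Vision, Algorithms, and Robotics with total interest score 28.

28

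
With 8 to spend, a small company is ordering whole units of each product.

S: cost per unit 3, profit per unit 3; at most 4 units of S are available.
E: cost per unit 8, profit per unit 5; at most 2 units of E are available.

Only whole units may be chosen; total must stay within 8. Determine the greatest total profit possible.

Take 2×S: cost 6 ≤ 8, profit 2·3 = 6.
No other integer combination yields more.

6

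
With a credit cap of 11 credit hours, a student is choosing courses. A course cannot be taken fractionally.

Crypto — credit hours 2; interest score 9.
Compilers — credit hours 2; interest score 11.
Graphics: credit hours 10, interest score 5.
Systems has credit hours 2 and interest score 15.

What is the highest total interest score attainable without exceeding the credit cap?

Take Crypto, Compilers, and Systems: credit hours 2 + 2 + 2 = 6 ≤ 11, interest score 9 + 11 + 15 = 35.
No other feasible combination does better.

35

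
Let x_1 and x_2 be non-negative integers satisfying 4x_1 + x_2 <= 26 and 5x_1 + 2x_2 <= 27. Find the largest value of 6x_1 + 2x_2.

32

(x_1,x_2)=(5,1): 4·5+1·1=21≤26, 5·5+2·1=27≤27, objective 32.
(x_1,x_2)=(5,0): 4·5+1·0=20≤26, 5·5+2·0=25≤27, objective 30.
Maximum is 32 at (x_1,x_2)=(5,1).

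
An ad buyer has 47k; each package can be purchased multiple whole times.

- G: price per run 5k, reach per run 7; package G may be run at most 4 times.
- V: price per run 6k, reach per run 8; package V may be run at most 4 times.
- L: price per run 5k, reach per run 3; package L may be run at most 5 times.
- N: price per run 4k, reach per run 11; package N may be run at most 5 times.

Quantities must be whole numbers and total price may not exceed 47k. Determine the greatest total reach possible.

4×G, 1×V, and 5×N: price 46 ≤ 47, reach 4·7 + 1·8 + 5·11 = 91.
3×G, 2×V, and 5×N: price 47 ≤ 47, reach 3·7 + 2·8 + 5·11 = 92.
Best is 92.

92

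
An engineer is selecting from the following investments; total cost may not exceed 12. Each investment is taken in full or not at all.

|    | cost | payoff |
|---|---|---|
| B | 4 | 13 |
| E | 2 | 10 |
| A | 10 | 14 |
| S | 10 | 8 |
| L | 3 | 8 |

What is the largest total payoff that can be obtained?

31

Allowing fractional choices, the relaxed optimum would be about 35.2, but investments are indivisible.
E + A: cost 2 + 10 = 12 ≤ 12, payoff 10 + 14 = 24.
B + E + L: cost 4 + 2 + 3 = 9 ≤ 12, payoff 13 + 10 + 8 = 31.
Best is B, E, and L with total payoff 31.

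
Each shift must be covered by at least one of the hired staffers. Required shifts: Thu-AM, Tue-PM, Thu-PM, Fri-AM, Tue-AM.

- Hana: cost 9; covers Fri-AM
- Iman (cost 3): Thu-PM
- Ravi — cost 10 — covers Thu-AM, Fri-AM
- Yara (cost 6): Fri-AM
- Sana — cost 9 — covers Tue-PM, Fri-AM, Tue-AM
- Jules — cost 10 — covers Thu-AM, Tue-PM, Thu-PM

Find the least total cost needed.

19

Choose Sana and Jules: together they cover Thu-AM, Tue-PM, Thu-PM, Fri-AM, Tue-AM — every shift.
Total cost: 9 + 10 = 19.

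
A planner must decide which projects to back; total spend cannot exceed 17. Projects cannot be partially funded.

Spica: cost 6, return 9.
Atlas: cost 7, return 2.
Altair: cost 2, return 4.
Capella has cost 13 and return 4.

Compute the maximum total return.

15

This is an integer program with binary decision variables.
Take Spica, Atlas, and Altair: cost 6 + 7 + 2 = 15 ≤ 17, return 9 + 2 + 4 = 15.
No other feasible combination does better.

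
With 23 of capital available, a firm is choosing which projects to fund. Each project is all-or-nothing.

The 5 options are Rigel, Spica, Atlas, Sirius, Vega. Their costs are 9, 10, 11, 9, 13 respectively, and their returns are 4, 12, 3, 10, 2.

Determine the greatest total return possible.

22

Allowing fractional choices, the relaxed optimum would be about 23.8, but projects are indivisible.
Rigel + Spica: cost 9 + 10 = 19 ≤ 23, return 4 + 12 = 16.
Spica + Sirius: cost 10 + 9 = 19 ≤ 23, return 12 + 10 = 22.
Spica + Atlas: cost 10 + 11 = 21 ≤ 23, return 12 + 3 = 15.
Best is Spica and Sirius with total return 22.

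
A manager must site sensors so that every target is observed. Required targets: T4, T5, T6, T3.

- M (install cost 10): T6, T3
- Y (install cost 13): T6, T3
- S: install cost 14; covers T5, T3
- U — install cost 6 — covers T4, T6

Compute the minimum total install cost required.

Choose S and U: together they cover T4, T5, T6, T3 — every target.
Total install cost: 14 + 6 = 20.

20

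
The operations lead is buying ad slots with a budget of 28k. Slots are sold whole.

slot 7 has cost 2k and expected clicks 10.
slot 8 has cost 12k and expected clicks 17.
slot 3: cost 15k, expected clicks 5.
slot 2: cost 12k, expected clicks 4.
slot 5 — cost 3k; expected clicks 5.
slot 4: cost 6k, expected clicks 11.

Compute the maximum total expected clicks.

Treat it as a binary knapsack problem.
slot 7 + slot 8 + slot 5 + slot 4: cost 2 + 12 + 3 + 6 = 23 ≤ 28, expected clicks 10 + 17 + 5 + 11 = 43.
slot 8 + slot 5 + slot 4: cost 12 + 3 + 6 = 21 ≤ 28, expected clicks 17 + 5 + 11 = 33.
slot 7 + slot 8 + slot 4: cost 2 + 12 + 6 = 20 ≤ 28, expected clicks 10 + 17 + 11 = 38.
Best is slot 7, slot 8, slot 5, and slot 4 with total expected clicks 43.

43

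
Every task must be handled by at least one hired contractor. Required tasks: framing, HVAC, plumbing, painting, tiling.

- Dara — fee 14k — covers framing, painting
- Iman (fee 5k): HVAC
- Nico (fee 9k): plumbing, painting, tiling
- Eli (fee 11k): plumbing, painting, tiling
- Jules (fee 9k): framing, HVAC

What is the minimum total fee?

18

Choose Nico and Jules: together they cover framing, HVAC, plumbing, painting, tiling — every task.
Total fee: 9 + 9 = 18.
No cover costs less than 18.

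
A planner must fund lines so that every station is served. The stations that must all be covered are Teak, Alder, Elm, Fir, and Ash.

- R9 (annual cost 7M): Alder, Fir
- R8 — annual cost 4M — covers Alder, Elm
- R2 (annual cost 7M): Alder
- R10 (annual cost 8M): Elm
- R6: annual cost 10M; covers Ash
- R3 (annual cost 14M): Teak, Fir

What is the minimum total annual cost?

28

The greedy cost-per-new-station heuristic would pick R8, R9, R6, and R3 for 35, but a cheaper cover exists.
Choose R8, R6, and R3: together they cover Teak, Alder, Elm, Fir, Ash — every station.
Total annual cost: 4 + 10 + 14 = 28.
No cover costs less than 28.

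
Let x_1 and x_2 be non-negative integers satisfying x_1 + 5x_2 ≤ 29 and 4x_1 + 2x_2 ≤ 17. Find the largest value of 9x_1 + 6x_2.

(x_1,x_2)=(2,4): 1·2+5·4=22≤29, 4·2+2·4=16≤17, objective 42.
(x_1,x_2)=(1,5): 1·1+5·5=26≤29, 4·1+2·5=14≤17, objective 39.
Maximum is 42 at (x_1,x_2)=(2,4).

42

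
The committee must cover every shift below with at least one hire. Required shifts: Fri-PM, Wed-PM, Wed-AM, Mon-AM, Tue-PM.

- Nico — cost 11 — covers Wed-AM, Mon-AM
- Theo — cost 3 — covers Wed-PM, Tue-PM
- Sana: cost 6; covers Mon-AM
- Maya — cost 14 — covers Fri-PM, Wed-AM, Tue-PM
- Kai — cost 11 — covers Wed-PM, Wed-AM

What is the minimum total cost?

23

The greedy cost-per-new-shift heuristic would pick Theo, Nico, and Maya for 28, but a cheaper cover exists.
Choose Theo, Sana, and Maya: together they cover Fri-PM, Wed-PM, Wed-AM, Mon-AM, Tue-PM — every shift.
Total cost: 3 + 6 + 14 = 23.
No cover costs less than 23.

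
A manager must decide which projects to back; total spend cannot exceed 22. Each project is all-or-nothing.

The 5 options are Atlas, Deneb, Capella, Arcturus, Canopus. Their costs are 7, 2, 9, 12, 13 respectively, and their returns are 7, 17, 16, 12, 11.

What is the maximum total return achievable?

This is an integer program with binary decision variables.
Allowing fractional choices, the relaxed optimum would be about 44.0, but projects are indivisible.
Atlas + Deneb + Capella: cost 7 + 2 + 9 = 18 ≤ 22, return 7 + 17 + 16 = 40.
Atlas + Deneb + Arcturus: cost 7 + 2 + 12 = 21 ≤ 22, return 7 + 17 + 12 = 36.
Atlas + Deneb + Canopus: cost 7 + 2 + 13 = 22 ≤ 22, return 7 + 17 + 11 = 35.
Best is Atlas, Deneb, and Capella with total return 40.

40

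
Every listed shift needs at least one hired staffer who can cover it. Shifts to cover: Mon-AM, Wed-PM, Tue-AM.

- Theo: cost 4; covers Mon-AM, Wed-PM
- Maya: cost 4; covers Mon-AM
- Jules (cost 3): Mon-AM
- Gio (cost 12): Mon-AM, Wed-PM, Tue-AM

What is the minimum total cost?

The greedy cost-per-new-shift heuristic would pick Theo and Gio for 16, but a cheaper cover exists.
Gio alone covers Mon-AM, Wed-PM, Tue-AM — every shift.
Total cost: 12.
No cover costs less than 12.

12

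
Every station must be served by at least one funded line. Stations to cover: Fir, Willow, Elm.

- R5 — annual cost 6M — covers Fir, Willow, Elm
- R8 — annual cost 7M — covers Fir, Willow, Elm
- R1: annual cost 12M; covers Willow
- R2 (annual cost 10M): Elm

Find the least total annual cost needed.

This is a weighted set-cover instance.
R5 alone covers Fir, Willow, Elm — every station.
Total annual cost: 6.

6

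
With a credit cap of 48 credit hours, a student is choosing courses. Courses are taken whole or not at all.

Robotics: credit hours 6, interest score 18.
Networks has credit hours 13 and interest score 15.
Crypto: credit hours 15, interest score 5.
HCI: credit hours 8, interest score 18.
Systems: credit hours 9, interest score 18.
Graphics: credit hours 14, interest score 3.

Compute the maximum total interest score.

Allowing fractional choices, the relaxed optimum would be about 73.0, but courses are indivisible.
Robotics + Networks + HCI + Systems: credit hours 6 + 13 + 8 + 9 = 36 ≤ 48, interest score 18 + 15 + 18 + 18 = 69.
Robotics + Crypto + HCI + Systems: credit hours 6 + 15 + 8 + 9 = 38 ≤ 48, interest score 18 + 5 + 18 + 18 = 59.
Best is Robotics, Networks, HCI, and Systems with total interest score 69.

69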